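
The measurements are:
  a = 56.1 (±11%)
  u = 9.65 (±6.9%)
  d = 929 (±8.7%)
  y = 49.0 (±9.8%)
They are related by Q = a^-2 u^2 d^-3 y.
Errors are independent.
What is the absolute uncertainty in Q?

For a monomial Q ∝ a^-2, u^2, d^-3, y, fractional errors add in quadrature:
  (-2·δa/a)² = (-2×0.110)² = 0.0484;  (2·δu/u)² = (2×0.0690)² = 0.0190;  (-3·δd/d)² = (-3×0.0870)² = 0.0681;  (1·δy/y)² = (1×0.0980)² = 0.00960
δQ/Q = √(0.145) = 0.381
Q = 1.81e-09, so δQ = 0.381 × 1.81e-09 = 6.89e-10.

6.89e-10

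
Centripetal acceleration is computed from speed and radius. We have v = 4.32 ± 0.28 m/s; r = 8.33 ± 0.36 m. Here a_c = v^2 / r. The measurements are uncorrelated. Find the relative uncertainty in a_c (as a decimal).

Products/powers → add relative errors in quadrature, weighted by exponent:
  (2·δv/v)² = (2×0.0648)² = 0.0168;  (-1·δr/r)² = (-1×0.0432)² = 0.00187
δa_c/a_c = √(0.0187) = 0.137

0.137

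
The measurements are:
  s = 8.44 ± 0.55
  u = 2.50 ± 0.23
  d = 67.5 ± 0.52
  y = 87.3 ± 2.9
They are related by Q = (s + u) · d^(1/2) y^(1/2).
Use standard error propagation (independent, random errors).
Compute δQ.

48.0

Let w = s + u = 10.9. δw = √(δs² + δu²) = √(0.303 + 0.0529) = 0.596, so δw/w = 0.0545.
Q is then a monomial in w, d, y:
δQ/Q = √((δw/w)² + (½·δd/d)² + (½·δy/y)²) = √(0.00297 + 1.48e-05 + 0.000276) = 0.0571
Q = 840, so δQ = 0.0571 × 840 = 48.0.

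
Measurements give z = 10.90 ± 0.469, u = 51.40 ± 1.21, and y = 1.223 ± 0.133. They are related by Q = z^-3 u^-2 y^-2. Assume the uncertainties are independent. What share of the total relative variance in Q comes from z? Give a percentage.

25.2%

(δQ/Q)² = (-3·δz/z)² + (-2·δu/u)² + (-2·δy/y)²
  z term: (-3×0.0430)² = 0.0167
  u term: (-2×0.0235)² = 0.00222
  y term: (-2×0.109)² = 0.0473
Total = 0.0662. Share from z = 0.0167/0.0662 = 0.252.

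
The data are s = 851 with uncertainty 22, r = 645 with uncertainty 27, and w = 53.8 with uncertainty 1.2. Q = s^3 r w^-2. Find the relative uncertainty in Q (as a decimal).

Each factor contributes (exponent × relative error)² to (δQ/Q)²:
  (3·δs/s)² = (3×0.0259)² = 0.00601;  (1·δr/r)² = (1×0.0419)² = 0.00175;  (-2·δw/w)² = (-2×0.0223)² = 0.00199
δQ/Q = √(0.00976) = 0.0988

0.0988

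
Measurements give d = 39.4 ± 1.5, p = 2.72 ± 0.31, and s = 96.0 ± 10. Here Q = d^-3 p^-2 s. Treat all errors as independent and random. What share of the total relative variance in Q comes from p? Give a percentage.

68.5%

(δQ/Q)² = (-3·δd/d)² + (-2·δp/p)² + (1·δs/s)²
  d term: (-3×0.0381)² = 0.0130
  p term: (-2×0.114)² = 0.0520
  s term: (1×0.104)² = 0.0109
Total = 0.0759. Share from p = 0.0520/0.0759 = 0.685.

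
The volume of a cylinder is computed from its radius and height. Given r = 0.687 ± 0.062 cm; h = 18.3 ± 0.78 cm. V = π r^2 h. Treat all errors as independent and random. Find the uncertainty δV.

5.03 cm^3

Each factor contributes (exponent × relative error)² to (δV/V)²:
  (2·δr/r)² = (2×0.0902)² = 0.0326;  (1·δh/h)² = (1×0.0426)² = 0.00182
δV/V = √(0.0344) = 0.185
V = 27.1 cm^3, so δV = 0.185 × 27.1 = 5.03 cm^3.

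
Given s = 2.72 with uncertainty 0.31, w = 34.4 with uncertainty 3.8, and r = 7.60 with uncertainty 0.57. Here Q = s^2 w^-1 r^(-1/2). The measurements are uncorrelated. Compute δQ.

Each factor contributes (exponent × relative error)² to (δQ/Q)²:
  (2·δs/s)² = (2×0.114)² = 0.0520;  (-1·δw/w)² = (-1×0.110)² = 0.0122;  (−½·δr/r)² = (-0.5×0.0750)² = 0.00141
δQ/Q = √(0.0656) = 0.256
Q = 0.0780, so δQ = 0.256 × 0.0780 = 0.0200.

0.0200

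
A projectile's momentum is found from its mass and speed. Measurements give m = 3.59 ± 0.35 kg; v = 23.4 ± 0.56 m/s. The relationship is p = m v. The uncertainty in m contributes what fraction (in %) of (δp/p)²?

94.3%

(δp/p)² = (1·δm/m)² + (1·δv/v)²
  m term: (1×0.0975)² = 0.00950
  v term: (1×0.0239)² = 0.000573
Total = 0.0101. Share from m = 0.00950/0.0101 = 0.943.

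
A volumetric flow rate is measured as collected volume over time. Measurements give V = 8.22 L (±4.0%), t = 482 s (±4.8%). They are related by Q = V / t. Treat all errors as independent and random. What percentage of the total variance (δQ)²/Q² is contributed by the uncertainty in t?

59.0%

(δQ/Q)² = (1·δV/V)² + (-1·δt/t)²
  V term: (1×0.0400)² = 0.00160
  t term: (-1×0.0480)² = 0.00230
Total = 0.00390. Share from t = 0.00230/0.00390 = 0.590.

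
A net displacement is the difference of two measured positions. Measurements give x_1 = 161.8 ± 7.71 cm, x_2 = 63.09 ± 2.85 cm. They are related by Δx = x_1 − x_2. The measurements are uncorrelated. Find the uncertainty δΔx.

8.22 cm

Δx is a linear combination, so absolute uncertainties add in quadrature:
  (δx_1)² = 59.4;  (δx_2)² = 8.12
δΔx = √(67.6) = 8.22 cm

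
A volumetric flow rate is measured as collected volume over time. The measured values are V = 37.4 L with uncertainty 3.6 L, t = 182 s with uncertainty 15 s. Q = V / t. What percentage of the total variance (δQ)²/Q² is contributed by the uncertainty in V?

57.7%

(δQ/Q)² = (1·δV/V)² + (-1·δt/t)²
  V term: (1×0.0963)² = 0.00927
  t term: (-1×0.0824)² = 0.00679
Total = 0.0161. Share from V = 0.00927/0.0161 = 0.577.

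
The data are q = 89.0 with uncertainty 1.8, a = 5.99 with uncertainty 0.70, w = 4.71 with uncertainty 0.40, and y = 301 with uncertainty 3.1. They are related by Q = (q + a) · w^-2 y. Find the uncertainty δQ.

221

Let u = q + a = 95.0. δu = √(δq² + δa²) = √(3.24 + 0.490) = 1.93, so δu/u = 0.0203.
Q is then a monomial in u, w, y:
δQ/Q = √((δu/u)² + (-2·δw/w)² + (1·δy/y)²) = √(0.000413 + 0.0288 + 0.000106) = 0.171
Q = 1290, so δQ = 0.171 × 1290 = 221.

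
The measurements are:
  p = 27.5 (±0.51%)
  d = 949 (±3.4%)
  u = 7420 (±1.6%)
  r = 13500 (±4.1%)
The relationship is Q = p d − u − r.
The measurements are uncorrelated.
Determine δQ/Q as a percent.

20.5%

Let w = p·d = 26100. δw/w = √((1·δp/p)² + (1·δd/d)²) = √(2.6e-05 + 0.00116) = 0.0344, so δw = 897.
Q = w − u − r: δQ = √(δw² + δu² + δr²) = √(8.05e+05 + 14100 + 3.06e+05) = 1060
Q = 5180, so δQ/Q = 1060/5180 = 0.205.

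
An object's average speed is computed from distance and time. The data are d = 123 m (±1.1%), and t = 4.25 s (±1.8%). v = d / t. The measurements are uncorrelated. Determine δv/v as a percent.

2.11%

Since v is a product/quotient, work with relative uncertainties:
  (1·δd/d)² = (1×0.0110)² = 0.000121;  (-1·δt/t)² = (-1×0.0180)² = 0.000324
δv/v = √(0.000445) = 0.0211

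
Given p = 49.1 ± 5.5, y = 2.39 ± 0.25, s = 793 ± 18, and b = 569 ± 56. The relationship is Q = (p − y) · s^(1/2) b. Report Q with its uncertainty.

Let u = p − y = 46.7. δu = √(δp² + δy²) = √(30.2 + 0.0625) = 5.51, so δu/u = 0.118.
Q is then a monomial in u, s, b:
δQ/Q = √((δu/u)² + (½·δs/s)² + (1·δb/b)²) = √(0.0139 + 0.000129 + 0.00969) = 0.154
Q = 7.48e+05, so δQ = 0.154 × 7.48e+05 = 1.15e+05.

(7.48 ± 1.15) × 10^5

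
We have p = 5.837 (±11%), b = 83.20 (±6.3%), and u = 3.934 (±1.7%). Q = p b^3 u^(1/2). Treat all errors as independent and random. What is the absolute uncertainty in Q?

1.46e+06

Each factor contributes (exponent × relative error)² to (δQ/Q)²:
  (1·δp/p)² = (1×0.110)² = 0.0121;  (3·δb/b)² = (3×0.0630)² = 0.0357;  (½·δu/u)² = (0.5×0.0170)² = 7.23e-05
δQ/Q = √(0.0479) = 0.219
Q = 6.668e+06, so δQ = 0.219 × 6.668e+06 = 1.46e+06.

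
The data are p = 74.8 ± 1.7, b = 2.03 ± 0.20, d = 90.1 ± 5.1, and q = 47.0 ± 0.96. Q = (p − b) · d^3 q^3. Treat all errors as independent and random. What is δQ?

Let u = p − b = 72.8. δu = √(δp² + δb²) = √(2.89 + 0.0400) = 1.71, so δu/u = 0.0235.
Q is then a monomial in u, d, q:
δQ/Q = √((δu/u)² + (3·δd/d)² + (3·δq/q)²) = √(0.000553 + 0.0288 + 0.00375) = 0.182
Q = 5.53e+12, so δQ = 0.182 × 5.53e+12 = 1.01e+12.

1.01e+12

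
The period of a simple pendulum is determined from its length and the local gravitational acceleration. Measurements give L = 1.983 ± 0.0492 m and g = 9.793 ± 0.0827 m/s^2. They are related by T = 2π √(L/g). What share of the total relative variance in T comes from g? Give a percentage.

10.4%

(δT/T)² = (½·δL/L)² + (−½·δg/g)²
  L term: (0.5×0.0248)² = 0.000154
  g term: (-0.5×0.00844)² = 1.78e-05
Total = 0.000172. Share from g = 1.78e-05/0.000172 = 0.104.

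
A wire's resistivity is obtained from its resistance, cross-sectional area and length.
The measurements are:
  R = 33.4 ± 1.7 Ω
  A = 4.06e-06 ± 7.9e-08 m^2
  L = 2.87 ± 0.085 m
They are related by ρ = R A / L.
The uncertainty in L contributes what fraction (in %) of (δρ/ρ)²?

(δρ/ρ)² = (1·δR/R)² + (1·δA/A)² + (-1·δL/L)²
  R term: (1×0.0509)² = 0.00259
  A term: (1×0.0195)² = 0.000379
  L term: (-1×0.0296)² = 0.000877
Total = 0.00385. Share from L = 0.000877/0.00385 = 0.228.

22.8%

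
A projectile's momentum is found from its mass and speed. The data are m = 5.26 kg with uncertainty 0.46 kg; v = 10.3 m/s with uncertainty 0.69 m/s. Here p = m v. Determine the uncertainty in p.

5.97 kg·m/s

Relative error in a monomial: (δp/p)² = Σ (nᵢ · δxᵢ/xᵢ)².
  (1·δm/m)² = (1×0.0875)² = 0.00765;  (1·δv/v)² = (1×0.0670)² = 0.00449
δp/p = √(0.0121) = 0.110
p = 54.2 kg·m/s, so δp = 0.110 × 54.2 = 5.97 kg·m/s.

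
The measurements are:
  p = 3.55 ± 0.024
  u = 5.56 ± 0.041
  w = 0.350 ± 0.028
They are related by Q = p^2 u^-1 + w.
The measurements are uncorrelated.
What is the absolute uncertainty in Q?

Let h = p^2·u^-1 = 2.27. δh/h = √((2·δp/p)² + (-1·δu/u)²) = √(0.000183 + 5.44e-05) = 0.0154, so δh = 0.0349.
Q = h + w: δQ = √(δh² + δw²) = √(0.00122 + 0.000784) = 0.0448

0.0448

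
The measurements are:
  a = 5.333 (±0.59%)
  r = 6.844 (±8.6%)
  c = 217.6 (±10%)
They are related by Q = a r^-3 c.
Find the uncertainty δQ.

Products/powers → add relative errors in quadrature, weighted by exponent:
  (1·δa/a)² = (1×0.00590)² = 3.48e-05;  (-3·δr/r)² = (-3×0.0860)² = 0.0666;  (1·δc/c)² = (1×0.100)² = 0.0100
δQ/Q = √(0.0766) = 0.277
Q = 3.620, so δQ = 0.277 × 3.620 = 1.00.

1.00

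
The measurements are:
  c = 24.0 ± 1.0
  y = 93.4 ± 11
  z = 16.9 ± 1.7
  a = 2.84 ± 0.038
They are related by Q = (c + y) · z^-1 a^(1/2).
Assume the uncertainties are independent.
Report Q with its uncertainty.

11.7 ± 1.61

Let u = c + y = 117. δu = √(δc² + δy²) = √(1.00 + 121) = 11.0, so δu/u = 0.0941.
Q is then a monomial in u, z, a:
δQ/Q = √((δu/u)² + (-1·δz/z)² + (½·δa/a)²) = √(0.00885 + 0.0101 + 4.48e-05) = 0.138
Q = 11.7, so δQ = 0.138 × 11.7 = 1.61.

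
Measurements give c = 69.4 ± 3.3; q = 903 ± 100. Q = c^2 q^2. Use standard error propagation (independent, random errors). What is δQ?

9.47e+08

Since Q is a product/quotient, work with relative uncertainties:
  (2·δc/c)² = (2×0.0476)² = 0.00904;  (2·δq/q)² = (2×0.111)² = 0.0491
δQ/Q = √(0.0581) = 0.241
Q = 3.93e+09, so δQ = 0.241 × 3.93e+09 = 9.47e+08.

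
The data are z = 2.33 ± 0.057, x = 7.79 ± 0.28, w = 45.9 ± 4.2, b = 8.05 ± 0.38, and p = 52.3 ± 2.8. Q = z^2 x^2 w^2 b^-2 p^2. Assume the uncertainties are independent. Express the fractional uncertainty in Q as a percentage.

Q is a product of powers, so relative uncertainties combine in quadrature:
  (2·δz/z)² = (2×0.0245)² = 0.00239;  (2·δx/x)² = (2×0.0359)² = 0.00517;  (2·δw/w)² = (2×0.0915)² = 0.0335;  (-2·δb/b)² = (-2×0.0472)² = 0.00891;  (2·δp/p)² = (2×0.0535)² = 0.0115
δQ/Q = √(0.0614) = 0.248

24.8%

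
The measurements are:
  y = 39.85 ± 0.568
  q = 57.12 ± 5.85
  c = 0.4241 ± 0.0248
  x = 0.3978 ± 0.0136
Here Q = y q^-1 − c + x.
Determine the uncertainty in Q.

Let p = y·q^-1 = 0.6977. δp/p = √((1·δy/y)² + (-1·δq/q)²) = √(0.000203 + 0.0105) = 0.103, so δp = 0.0721.
Q = p − c + x: δQ = √(δp² + δc² + δx²) = √(0.00520 + 0.000615 + 0.000185) = 0.0775

0.0775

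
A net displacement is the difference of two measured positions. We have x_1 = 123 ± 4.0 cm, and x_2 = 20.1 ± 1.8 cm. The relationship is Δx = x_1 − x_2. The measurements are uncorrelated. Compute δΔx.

For a sum/difference, combine absolute errors in quadrature:
  (δx_1)² = 16.0;  (δx_2)² = 3.24
δΔx = √(19.2) = 4.39 cm

4.39 cm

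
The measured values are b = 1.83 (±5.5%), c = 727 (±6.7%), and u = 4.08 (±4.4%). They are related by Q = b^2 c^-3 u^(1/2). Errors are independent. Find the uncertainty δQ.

4.05e-09

Q is a product of powers, so relative uncertainties combine in quadrature:
  (2·δb/b)² = (2×0.0550)² = 0.0121;  (-3·δc/c)² = (-3×0.0670)² = 0.0404;  (½·δu/u)² = (0.5×0.0440)² = 0.000484
δQ/Q = √(0.0530) = 0.230
Q = 1.76e-08, so δQ = 0.230 × 1.76e-08 = 4.05e-09.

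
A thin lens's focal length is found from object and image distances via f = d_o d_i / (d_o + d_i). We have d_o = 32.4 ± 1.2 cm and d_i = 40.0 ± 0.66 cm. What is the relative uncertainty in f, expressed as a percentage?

∂f/∂d_o = (d_i/(d_o+d_i))² = 0.305;  ∂f/∂d_i = (d_o/(d_o+d_i))² = 0.200
δf = √((∂f/∂d_o · δd_o)² + (∂f/∂d_i · δd_i)²) = √(0.134 + 0.0175) = 0.389 cm
f = 17.9 cm, so δf/f = 0.389/17.9 = 0.0218.

2.18%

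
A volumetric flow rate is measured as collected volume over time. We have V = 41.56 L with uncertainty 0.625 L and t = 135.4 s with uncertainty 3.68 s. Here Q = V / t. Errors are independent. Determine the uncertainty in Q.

Q is a product of powers, so relative uncertainties combine in quadrature:
  (1·δV/V)² = (1×0.0150)² = 0.000226;  (-1·δt/t)² = (-1×0.0272)² = 0.000739
δQ/Q = √(0.000965) = 0.0311
Q = 0.3069 L/s, so δQ = 0.0311 × 0.3069 = 0.00953 L/s.

0.00953 L/s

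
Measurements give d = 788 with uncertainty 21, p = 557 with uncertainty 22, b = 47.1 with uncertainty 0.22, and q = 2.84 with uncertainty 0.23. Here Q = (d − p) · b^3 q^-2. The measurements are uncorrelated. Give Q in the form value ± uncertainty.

Let u = d − p = 231. δu = √(δd² + δp²) = √(441 + 484) = 30.4, so δu/u = 0.132.
Q is then a monomial in u, b, q:
δQ/Q = √((δu/u)² + (3·δb/b)² + (-2·δq/q)²) = √(0.0173 + 0.000196 + 0.0262) = 0.209
Q = 2.99e+06, so δQ = 0.209 × 2.99e+06 = 6.26e+05.

(2.99 ± 0.626) × 10^6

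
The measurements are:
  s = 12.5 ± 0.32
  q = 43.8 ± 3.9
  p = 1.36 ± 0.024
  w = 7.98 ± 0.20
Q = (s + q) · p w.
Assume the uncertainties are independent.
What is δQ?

46.4

Let u = s + q = 56.3. δu = √(δs² + δq²) = √(0.102 + 15.2) = 3.91, so δu/u = 0.0695.
Q is then a monomial in u, p, w:
δQ/Q = √((δu/u)² + (1·δp/p)² + (1·δw/w)²) = √(0.00483 + 0.000311 + 0.000628) = 0.0760
Q = 611, so δQ = 0.0760 × 611 = 46.4.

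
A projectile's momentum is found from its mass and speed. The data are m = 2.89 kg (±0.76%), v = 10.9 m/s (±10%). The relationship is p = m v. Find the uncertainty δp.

3.16 kg·m/s

p is a product of powers, so relative uncertainties combine in quadrature:
  (1·δm/m)² = (1×0.00760)² = 5.78e-05;  (1·δv/v)² = (1×0.100)² = 0.0100
δp/p = √(0.0101) = 0.100
p = 31.5 kg·m/s, so δp = 0.100 × 31.5 = 3.16 kg·m/s.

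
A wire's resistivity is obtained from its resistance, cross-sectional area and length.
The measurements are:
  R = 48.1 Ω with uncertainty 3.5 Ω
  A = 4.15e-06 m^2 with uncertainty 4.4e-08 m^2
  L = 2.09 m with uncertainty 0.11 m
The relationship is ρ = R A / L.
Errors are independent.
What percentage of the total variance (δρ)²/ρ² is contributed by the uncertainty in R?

64.7%

(δρ/ρ)² = (1·δR/R)² + (1·δA/A)² + (-1·δL/L)²
  R term: (1×0.0728)² = 0.00529
  A term: (1×0.0106)² = 0.000112
  L term: (-1×0.0526)² = 0.00277
Total = 0.00818. Share from R = 0.00529/0.00818 = 0.647.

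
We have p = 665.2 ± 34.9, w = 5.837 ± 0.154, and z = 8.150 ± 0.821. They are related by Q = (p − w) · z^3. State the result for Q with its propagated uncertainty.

Let u = p − w = 659.4. δu = √(δp² + δw²) = √(1220 + 0.0237) = 34.9, so δu/u = 0.0529.
Q is then a monomial in u, z:
δQ/Q = √((δu/u)² + (3·δz/z)²) = √(0.00280 + 0.0913) = 0.307
Q = 356900, so δQ = 0.307 × 356900 = 1.1e+05.

(3.569 ± 1.10) × 10^5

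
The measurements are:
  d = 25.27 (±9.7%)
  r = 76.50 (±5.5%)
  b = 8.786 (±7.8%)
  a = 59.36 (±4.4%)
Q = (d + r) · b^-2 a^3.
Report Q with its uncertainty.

Let u = d + r = 101.8. δu = √(δd² + δr²) = √(6.01 + 17.7) = 4.87, so δu/u = 0.0478.
Q is then a monomial in u, b, a:
δQ/Q = √((δu/u)² + (-2·δb/b)² + (3·δa/a)²) = √(0.00229 + 0.0243 + 0.0174) = 0.210
Q = 275800, so δQ = 0.210 × 275800 = 57900.

275800 ± 57900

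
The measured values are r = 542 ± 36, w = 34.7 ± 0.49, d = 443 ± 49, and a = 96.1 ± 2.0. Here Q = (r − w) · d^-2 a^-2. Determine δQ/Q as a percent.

Let u = r − w = 507. δu = √(δr² + δw²) = √(1300 + 0.240) = 36.0, so δu/u = 0.0710.
Q is then a monomial in u, d, a:
δQ/Q = √((δu/u)² + (-2·δd/d)² + (-2·δa/a)²) = √(0.00504 + 0.0489 + 0.00173) = 0.236

23.6%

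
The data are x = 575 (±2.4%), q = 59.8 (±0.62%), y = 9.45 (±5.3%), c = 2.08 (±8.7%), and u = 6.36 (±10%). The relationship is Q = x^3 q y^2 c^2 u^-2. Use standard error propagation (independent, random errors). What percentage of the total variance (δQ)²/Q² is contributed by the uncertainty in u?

(δQ/Q)² = (3·δx/x)² + (1·δq/q)² + (2·δy/y)² + (2·δc/c)² + (-2·δu/u)²
  x term: (3×0.0240)² = 0.00518
  q term: (1×0.00620)² = 3.84e-05
  y term: (2×0.0530)² = 0.0112
  c term: (2×0.0870)² = 0.0303
  u term: (-2×0.100)² = 0.0400
Total = 0.0867. Share from u = 0.0400/0.0867 = 0.461.

46.1%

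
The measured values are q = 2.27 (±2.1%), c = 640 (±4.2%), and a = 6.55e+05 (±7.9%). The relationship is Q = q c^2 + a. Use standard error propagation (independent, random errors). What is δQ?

95700

Let p = q·c^2 = 9.3e+05. δp/p = √((1·δq/q)² + (2·δc/c)²) = √(0.000441 + 0.00706) = 0.0866, so δp = 80500.
Q = p + a: δQ = √(δp² + δa²) = √(6.48e+09 + 2.68e+09) = 95700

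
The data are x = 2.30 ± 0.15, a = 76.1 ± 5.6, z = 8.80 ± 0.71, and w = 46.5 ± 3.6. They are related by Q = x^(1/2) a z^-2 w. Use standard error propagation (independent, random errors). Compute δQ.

13.6

Relative error in a monomial: (δQ/Q)² = Σ (nᵢ · δxᵢ/xᵢ)².
  (½·δx/x)² = (0.5×0.0652)² = 0.00106;  (1·δa/a)² = (1×0.0736)² = 0.00542;  (-2·δz/z)² = (-2×0.0807)² = 0.0260;  (1·δw/w)² = (1×0.0774)² = 0.00599
δQ/Q = √(0.0385) = 0.196
Q = 69.3, so δQ = 0.196 × 69.3 = 13.6.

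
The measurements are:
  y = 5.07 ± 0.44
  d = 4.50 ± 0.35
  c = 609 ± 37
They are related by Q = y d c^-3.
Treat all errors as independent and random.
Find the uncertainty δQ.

2.19e-08

Relative error in a monomial: (δQ/Q)² = Σ (nᵢ · δxᵢ/xᵢ)².
  (1·δy/y)² = (1×0.0868)² = 0.00753;  (1·δd/d)² = (1×0.0778)² = 0.00605;  (-3·δc/c)² = (-3×0.0608)² = 0.0332
δQ/Q = √(0.0468) = 0.216
Q = 1.01e-07, so δQ = 0.216 × 1.01e-07 = 2.19e-08.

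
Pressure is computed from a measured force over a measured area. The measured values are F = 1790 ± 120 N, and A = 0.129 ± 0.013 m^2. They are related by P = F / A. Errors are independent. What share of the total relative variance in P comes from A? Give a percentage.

69.3%

(δP/P)² = (1·δF/F)² + (-1·δA/A)²
  F term: (1×0.0670)² = 0.00449
  A term: (-1×0.101)² = 0.0102
Total = 0.0146. Share from A = 0.0102/0.0146 = 0.693.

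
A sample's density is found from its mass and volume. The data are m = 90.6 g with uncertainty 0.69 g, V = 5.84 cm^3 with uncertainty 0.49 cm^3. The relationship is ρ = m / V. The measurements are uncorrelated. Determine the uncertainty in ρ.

1.31 g/cm^3

Products/powers → add relative errors in quadrature, weighted by exponent:
  (1·δm/m)² = (1×0.00762)² = 5.8e-05;  (-1·δV/V)² = (-1×0.0839)² = 0.00704
δρ/ρ = √(0.00710) = 0.0842
ρ = 15.5 g/cm^3, so δρ = 0.0842 × 15.5 = 1.31 g/cm^3.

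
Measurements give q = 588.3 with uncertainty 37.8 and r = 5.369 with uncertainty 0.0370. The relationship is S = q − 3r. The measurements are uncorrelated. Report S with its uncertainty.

572.2 ± 37.8

Sums and differences: (δS)² = Σ (cᵢ δxᵢ)².
  (δq)² = 1430;  (3·δr)² = 0.0123
δS = √(1430) = 37.8
S = 572.2.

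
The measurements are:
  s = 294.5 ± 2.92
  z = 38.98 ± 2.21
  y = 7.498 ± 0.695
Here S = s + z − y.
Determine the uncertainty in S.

Each term contributes (cᵢ δxᵢ)² to (δS)²:
  (δs)² = 8.53;  (δz)² = 4.88;  (δy)² = 0.483
δS = √(13.9) = 3.73

3.73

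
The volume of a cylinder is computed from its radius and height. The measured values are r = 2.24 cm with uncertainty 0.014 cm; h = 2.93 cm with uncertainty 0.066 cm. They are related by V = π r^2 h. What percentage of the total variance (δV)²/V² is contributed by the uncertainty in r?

(δV/V)² = (2·δr/r)² + (1·δh/h)²
  r term: (2×0.00625)² = 0.000156
  h term: (1×0.0225)² = 0.000507
Total = 0.000664. Share from r = 0.000156/0.000664 = 0.235.

23.5%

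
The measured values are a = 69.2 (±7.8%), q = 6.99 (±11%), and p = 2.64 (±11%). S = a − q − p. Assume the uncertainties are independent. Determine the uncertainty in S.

5.46

Sums and differences: (δS)² = Σ (cᵢ δxᵢ)².
  (δa)² = 29.1;  (δq)² = 0.591;  (δp)² = 0.0843
δS = √(29.8) = 5.46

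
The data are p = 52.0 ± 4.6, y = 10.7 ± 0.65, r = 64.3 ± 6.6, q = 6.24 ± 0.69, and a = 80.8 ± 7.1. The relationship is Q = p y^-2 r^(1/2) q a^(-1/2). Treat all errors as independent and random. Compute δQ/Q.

Products/powers → add relative errors in quadrature, weighted by exponent:
  (1·δp/p)² = (1×0.0885)² = 0.00783;  (-2·δy/y)² = (-2×0.0607)² = 0.0148;  (½·δr/r)² = (0.5×0.103)² = 0.00263;  (1·δq/q)² = (1×0.111)² = 0.0122;  (−½·δa/a)² = (-0.5×0.0879)² = 0.00193
δQ/Q = √(0.0394) = 0.198

0.198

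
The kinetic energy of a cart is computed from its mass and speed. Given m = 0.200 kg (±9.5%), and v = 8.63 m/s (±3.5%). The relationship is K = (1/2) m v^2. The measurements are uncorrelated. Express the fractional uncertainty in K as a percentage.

Products/powers → add relative errors in quadrature, weighted by exponent:
  (1·δm/m)² = (1×0.0950)² = 0.00903;  (2·δv/v)² = (2×0.0350)² = 0.00490
δK/K = √(0.0139) = 0.118

11.8%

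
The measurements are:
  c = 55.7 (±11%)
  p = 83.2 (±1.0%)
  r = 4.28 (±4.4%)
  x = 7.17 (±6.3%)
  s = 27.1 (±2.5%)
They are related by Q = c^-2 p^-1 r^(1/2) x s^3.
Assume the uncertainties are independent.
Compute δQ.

0.277

Each factor contributes (exponent × relative error)² to (δQ/Q)²:
  (-2·δc/c)² = (-2×0.110)² = 0.0484;  (-1·δp/p)² = (-1×0.0100)² = 0.000100;  (½·δr/r)² = (0.5×0.0440)² = 0.000484;  (1·δx/x)² = (1×0.0630)² = 0.00397;  (3·δs/s)² = (3×0.0250)² = 0.00563
δQ/Q = √(0.0586) = 0.242
Q = 1.14, so δQ = 0.242 × 1.14 = 0.277.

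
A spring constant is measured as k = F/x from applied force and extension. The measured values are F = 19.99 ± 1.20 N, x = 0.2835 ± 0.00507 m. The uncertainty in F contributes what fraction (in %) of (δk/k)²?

91.8%

(δk/k)² = (1·δF/F)² + (-1·δx/x)²
  F term: (1×0.0600)² = 0.00360
  x term: (-1×0.0179)² = 0.000320
Total = 0.00392. Share from F = 0.00360/0.00392 = 0.918.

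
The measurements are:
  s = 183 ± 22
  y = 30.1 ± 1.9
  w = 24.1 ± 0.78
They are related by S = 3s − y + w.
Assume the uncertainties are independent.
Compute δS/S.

0.122

S is a linear combination, so absolute uncertainties add in quadrature:
  (3·δs)² = 4360;  (δy)² = 3.61;  (δw)² = 0.608
δS = √(4360) = 66.0
S = 543, so δS/S = 66.0/543 = 0.122.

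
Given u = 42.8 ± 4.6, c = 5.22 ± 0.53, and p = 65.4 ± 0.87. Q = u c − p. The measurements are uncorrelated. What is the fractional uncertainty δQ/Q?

Let w = u·c = 223. δw/w = √((1·δu/u)² + (1·δc/c)²) = √(0.0116 + 0.0103) = 0.148, so δw = 33.0.
Q = w − p: δQ = √(δw² + δp²) = √(1090 + 0.757) = 33.0
Q = 158, so δQ/Q = 33.0/158 = 0.209.

0.209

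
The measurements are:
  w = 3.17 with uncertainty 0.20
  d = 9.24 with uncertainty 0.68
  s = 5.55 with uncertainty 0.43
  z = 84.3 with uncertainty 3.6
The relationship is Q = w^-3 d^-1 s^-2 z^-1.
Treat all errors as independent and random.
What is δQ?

3.39e-07

Since Q is a product/quotient, work with relative uncertainties:
  (-3·δw/w)² = (-3×0.0631)² = 0.0358;  (-1·δd/d)² = (-1×0.0736)² = 0.00542;  (-2·δs/s)² = (-2×0.0775)² = 0.0240;  (-1·δz/z)² = (-1×0.0427)² = 0.00182
δQ/Q = √(0.0671) = 0.259
Q = 1.31e-06, so δQ = 0.259 × 1.31e-06 = 3.39e-07.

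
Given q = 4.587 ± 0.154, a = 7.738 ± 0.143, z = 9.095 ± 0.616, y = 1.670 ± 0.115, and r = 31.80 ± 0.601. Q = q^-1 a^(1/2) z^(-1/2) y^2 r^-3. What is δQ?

Each factor contributes (exponent × relative error)² to (δQ/Q)²:
  (-1·δq/q)² = (-1×0.0336)² = 0.00113;  (½·δa/a)² = (0.5×0.0185)² = 8.54e-05;  (−½·δz/z)² = (-0.5×0.0677)² = 0.00115;  (2·δy/y)² = (2×0.0689)² = 0.0190;  (-3·δr/r)² = (-3×0.0189)² = 0.00321
δQ/Q = √(0.0245) = 0.157
Q = 1.744e-05, so δQ = 0.157 × 1.744e-05 = 2.73e-06.

2.73e-06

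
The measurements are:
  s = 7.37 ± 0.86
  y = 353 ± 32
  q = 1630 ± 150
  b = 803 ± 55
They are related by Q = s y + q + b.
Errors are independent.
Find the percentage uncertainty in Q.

8.27%

Let p = s·y = 2600. δp/p = √((1·δs/s)² + (1·δy/y)²) = √(0.0136 + 0.00822) = 0.148, so δp = 384.
Q = p + q + b: δQ = √(δp² + δq² + δb²) = √(1.48e+05 + 22500 + 3020) = 416
Q = 5030, so δQ/Q = 416/5030 = 0.0827.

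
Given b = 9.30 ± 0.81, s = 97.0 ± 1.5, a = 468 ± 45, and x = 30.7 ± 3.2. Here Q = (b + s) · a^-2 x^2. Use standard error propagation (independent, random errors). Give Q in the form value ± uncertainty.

0.457 ± 0.130

Let u = b + s = 106. δu = √(δb² + δs²) = √(0.656 + 2.25) = 1.70, so δu/u = 0.0160.
Q is then a monomial in u, a, x:
δQ/Q = √((δu/u)² + (-2·δa/a)² + (2·δx/x)²) = √(0.000257 + 0.0370 + 0.0435) = 0.284
Q = 0.457, so δQ = 0.284 × 0.457 = 0.130.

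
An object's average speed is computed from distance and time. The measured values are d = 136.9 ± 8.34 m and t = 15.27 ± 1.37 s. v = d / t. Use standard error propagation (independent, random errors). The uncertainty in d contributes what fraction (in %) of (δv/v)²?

31.6%

(δv/v)² = (1·δd/d)² + (-1·δt/t)²
  d term: (1×0.0609)² = 0.00371
  t term: (-1×0.0897)² = 0.00805
Total = 0.0118. Share from d = 0.00371/0.0118 = 0.316.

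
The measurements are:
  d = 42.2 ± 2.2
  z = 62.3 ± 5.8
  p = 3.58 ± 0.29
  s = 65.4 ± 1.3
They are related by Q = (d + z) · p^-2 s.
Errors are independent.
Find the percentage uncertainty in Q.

Let u = d + z = 104. δu = √(δd² + δz²) = √(4.84 + 33.6) = 6.20, so δu/u = 0.0594.
Q is then a monomial in u, p, s:
δQ/Q = √((δu/u)² + (-2·δp/p)² + (1·δs/s)²) = √(0.00352 + 0.0262 + 0.000395) = 0.174

17.4%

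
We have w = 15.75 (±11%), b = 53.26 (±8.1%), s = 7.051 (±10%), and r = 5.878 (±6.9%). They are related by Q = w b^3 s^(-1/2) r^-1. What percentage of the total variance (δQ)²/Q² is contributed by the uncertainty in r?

(δQ/Q)² = (1·δw/w)² + (3·δb/b)² + (−½·δs/s)² + (-1·δr/r)²
  w term: (1×0.110)² = 0.0121
  b term: (3×0.0810)² = 0.0590
  s term: (-0.5×0.100)² = 0.00250
  r term: (-1×0.0690)² = 0.00476
Total = 0.0784. Share from r = 0.00476/0.0784 = 0.0607.

6.07%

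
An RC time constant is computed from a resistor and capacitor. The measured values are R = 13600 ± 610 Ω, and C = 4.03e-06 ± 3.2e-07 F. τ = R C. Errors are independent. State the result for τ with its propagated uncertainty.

For a monomial τ ∝ R, C, fractional errors add in quadrature:
  (1·δR/R)² = (1×0.0449)² = 0.00201;  (1·δC/C)² = (1×0.0794)² = 0.00631
δτ/τ = √(0.00832) = 0.0912
τ = 0.0548 s, so δτ = 0.0912 × 0.0548 = 0.00500 s.

0.0548 ± 0.00500 s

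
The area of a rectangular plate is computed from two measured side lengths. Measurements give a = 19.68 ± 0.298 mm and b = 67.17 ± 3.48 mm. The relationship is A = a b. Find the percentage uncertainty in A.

5.40%

A is a product of powers, so relative uncertainties combine in quadrature:
  (1·δa/a)² = (1×0.0151)² = 0.000229;  (1·δb/b)² = (1×0.0518)² = 0.00268
δA/A = √(0.00291) = 0.0540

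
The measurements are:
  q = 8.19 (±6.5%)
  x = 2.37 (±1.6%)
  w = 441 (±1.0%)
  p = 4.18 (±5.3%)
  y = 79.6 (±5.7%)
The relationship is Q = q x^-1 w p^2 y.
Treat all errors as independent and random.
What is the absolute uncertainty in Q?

2.93e+05

Relative error in a monomial: (δQ/Q)² = Σ (nᵢ · δxᵢ/xᵢ)².
  (1·δq/q)² = (1×0.0650)² = 0.00423;  (-1·δx/x)² = (-1×0.0160)² = 0.000256;  (1·δw/w)² = (1×0.0100)² = 0.000100;  (2·δp/p)² = (2×0.0530)² = 0.0112;  (1·δy/y)² = (1×0.0570)² = 0.00325
δQ/Q = √(0.0191) = 0.138
Q = 2.12e+06, so δQ = 0.138 × 2.12e+06 = 2.93e+05.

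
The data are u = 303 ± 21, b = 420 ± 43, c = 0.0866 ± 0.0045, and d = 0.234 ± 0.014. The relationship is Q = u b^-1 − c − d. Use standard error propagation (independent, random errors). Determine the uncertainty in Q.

Let p = u·b^-1 = 0.721. δp/p = √((1·δu/u)² + (-1·δb/b)²) = √(0.00480 + 0.0105) = 0.124, so δp = 0.0892.
Q = p − c − d: δQ = √(δp² + δc² + δd²) = √(0.00796 + 2.02e-05 + 0.000196) = 0.0904

0.0904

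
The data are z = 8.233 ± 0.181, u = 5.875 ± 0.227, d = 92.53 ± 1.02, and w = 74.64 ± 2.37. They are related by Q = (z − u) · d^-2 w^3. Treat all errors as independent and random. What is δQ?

Let h = z − u = 2.358. δh = √(δz² + δu²) = √(0.0328 + 0.0515) = 0.290, so δh/h = 0.123.
Q is then a monomial in h, d, w:
δQ/Q = √((δh/h)² + (-2·δd/d)² + (3·δw/w)²) = √(0.0152 + 0.000486 + 0.00907) = 0.157
Q = 114.5, so δQ = 0.157 × 114.5 = 18.0.

18.0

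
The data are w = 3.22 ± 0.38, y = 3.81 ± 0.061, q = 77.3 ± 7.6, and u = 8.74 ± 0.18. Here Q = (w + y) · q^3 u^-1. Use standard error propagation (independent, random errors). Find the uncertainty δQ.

1.12e+05

Let h = w + y = 7.03. δh = √(δw² + δy²) = √(0.144 + 0.00372) = 0.385, so δh/h = 0.0547.
Q is then a monomial in h, q, u:
δQ/Q = √((δh/h)² + (3·δq/q)² + (-1·δu/u)²) = √(0.00300 + 0.0870 + 0.000424) = 0.301
Q = 3.72e+05, so δQ = 0.301 × 3.72e+05 = 1.12e+05.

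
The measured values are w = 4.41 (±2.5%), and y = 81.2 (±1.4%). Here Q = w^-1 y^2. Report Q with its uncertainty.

1500 ± 56.1

Q is a product of powers, so relative uncertainties combine in quadrature:
  (-1·δw/w)² = (-1×0.0250)² = 0.000625;  (2·δy/y)² = (2×0.0140)² = 0.000784
δQ/Q = √(0.00141) = 0.0375
Q = 1500, so δQ = 0.0375 × 1500 = 56.1.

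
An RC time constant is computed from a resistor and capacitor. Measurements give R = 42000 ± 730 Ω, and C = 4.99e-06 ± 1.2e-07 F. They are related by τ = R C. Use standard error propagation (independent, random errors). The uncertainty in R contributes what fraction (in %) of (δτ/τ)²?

34.3%

(δτ/τ)² = (1·δR/R)² + (1·δC/C)²
  R term: (1×0.0174)² = 0.000302
  C term: (1×0.0240)² = 0.000578
Total = 0.000880. Share from R = 0.000302/0.000880 = 0.343.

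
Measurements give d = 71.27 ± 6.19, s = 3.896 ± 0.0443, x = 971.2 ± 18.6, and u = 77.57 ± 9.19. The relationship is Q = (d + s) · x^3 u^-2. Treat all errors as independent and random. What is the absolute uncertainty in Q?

Let w = d + s = 75.17. δw = √(δd² + δs²) = √(38.3 + 0.00196) = 6.19, so δw/w = 0.0824.
Q is then a monomial in w, x, u:
δQ/Q = √((δw/w)² + (3·δx/x)² + (-2·δu/u)²) = √(0.00678 + 0.00330 + 0.0561) = 0.257
Q = 1.144e+07, so δQ = 0.257 × 1.144e+07 = 2.94e+06.

2.94e+06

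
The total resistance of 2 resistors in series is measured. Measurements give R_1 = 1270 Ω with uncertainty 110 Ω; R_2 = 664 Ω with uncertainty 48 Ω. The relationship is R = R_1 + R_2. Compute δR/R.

Sums and differences: (δR)² = Σ (cᵢ δxᵢ)².
  (δR_1)² = 12100;  (δR_2)² = 2300
δR = √(14400) = 120 Ω
R = 1930 Ω, so δR/R = 120/1930 = 0.0621.

0.0621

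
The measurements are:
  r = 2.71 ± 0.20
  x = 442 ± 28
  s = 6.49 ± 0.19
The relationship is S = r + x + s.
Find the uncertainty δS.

Sums and differences: (δS)² = Σ (cᵢ δxᵢ)².
  (δr)² = 0.0400;  (δx)² = 784;  (δs)² = 0.0361
δS = √(784) = 28.0

28.0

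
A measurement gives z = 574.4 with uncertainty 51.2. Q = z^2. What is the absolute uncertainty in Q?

Relative error in a monomial: (δQ/Q)² = Σ (nᵢ · δxᵢ/xᵢ)².
  (2·δz/z)² = (2×0.0891)² = 0.0318
δQ/Q = √(0.0318) = 0.178
Q = 329900, so δQ = 0.178 × 329900 = 58800.

58800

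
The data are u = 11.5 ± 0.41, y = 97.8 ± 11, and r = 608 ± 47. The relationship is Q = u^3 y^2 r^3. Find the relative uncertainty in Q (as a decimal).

For a monomial Q ∝ u^3, y^2, r^3, fractional errors add in quadrature:
  (3·δu/u)² = (3×0.0357)² = 0.0114;  (2·δy/y)² = (2×0.112)² = 0.0506;  (3·δr/r)² = (3×0.0773)² = 0.0538
δQ/Q = √(0.116) = 0.340

0.340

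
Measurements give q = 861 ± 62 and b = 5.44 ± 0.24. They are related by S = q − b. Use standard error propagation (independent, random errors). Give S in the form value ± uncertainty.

S is a linear combination, so absolute uncertainties add in quadrature:
  (δq)² = 3840;  (δb)² = 0.0576
δS = √(3840) = 62.0
S = 856.

856 ± 62.0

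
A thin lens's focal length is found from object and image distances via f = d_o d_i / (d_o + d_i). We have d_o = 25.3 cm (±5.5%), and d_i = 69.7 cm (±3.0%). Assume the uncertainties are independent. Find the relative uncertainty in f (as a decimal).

∂f/∂d_o = (d_i/(d_o+d_i))² = 0.538;  ∂f/∂d_i = (d_o/(d_o+d_i))² = 0.0709
δf = √((∂f/∂d_o · δd_o)² + (∂f/∂d_i · δd_i)²) = √(0.561 + 0.0220) = 0.764 cm
f = 18.6 cm, so δf/f = 0.764/18.6 = 0.0411.

0.0411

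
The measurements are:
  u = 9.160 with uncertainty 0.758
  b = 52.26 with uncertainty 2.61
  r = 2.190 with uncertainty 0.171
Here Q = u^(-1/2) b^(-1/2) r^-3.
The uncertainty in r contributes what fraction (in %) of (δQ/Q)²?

95.9%

(δQ/Q)² = (−½·δu/u)² + (−½·δb/b)² + (-3·δr/r)²
  u term: (-0.5×0.0828)² = 0.00171
  b term: (-0.5×0.0499)² = 0.000624
  r term: (-3×0.0781)² = 0.0549
Total = 0.0572. Share from r = 0.0549/0.0572 = 0.959.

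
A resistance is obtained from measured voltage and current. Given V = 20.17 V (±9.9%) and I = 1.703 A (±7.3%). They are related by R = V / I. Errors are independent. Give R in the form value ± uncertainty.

Relative error in a monomial: (δR/R)² = Σ (nᵢ · δxᵢ/xᵢ)².
  (1·δV/V)² = (1×0.0990)² = 0.00980;  (-1·δI/I)² = (-1×0.0730)² = 0.00533
δR/R = √(0.0151) = 0.123
R = 11.84 Ω, so δR = 0.123 × 11.84 = 1.46 Ω.

11.84 ± 1.46 Ω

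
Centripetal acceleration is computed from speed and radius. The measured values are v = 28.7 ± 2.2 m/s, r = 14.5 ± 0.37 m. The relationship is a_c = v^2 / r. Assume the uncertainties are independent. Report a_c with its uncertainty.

56.8 ± 8.83 m/s^2

Since a_c is a product/quotient, work with relative uncertainties:
  (2·δv/v)² = (2×0.0767)² = 0.0235;  (-1·δr/r)² = (-1×0.0255)² = 0.000651
δa_c/a_c = √(0.0242) = 0.155
a_c = 56.8 m/s^2, so δa_c = 0.155 × 56.8 = 8.83 m/s^2.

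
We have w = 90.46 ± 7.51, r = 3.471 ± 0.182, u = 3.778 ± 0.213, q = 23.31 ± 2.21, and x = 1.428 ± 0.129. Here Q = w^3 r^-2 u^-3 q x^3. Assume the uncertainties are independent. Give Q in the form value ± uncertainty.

77340 ± 33200

Since Q is a product/quotient, work with relative uncertainties:
  (3·δw/w)² = (3×0.0830)² = 0.0620;  (-2·δr/r)² = (-2×0.0524)² = 0.0110;  (-3·δu/u)² = (-3×0.0564)² = 0.0286;  (1·δq/q)² = (1×0.0948)² = 0.00899;  (3·δx/x)² = (3×0.0903)² = 0.0734
δQ/Q = √(0.184) = 0.429
Q = 77340, so δQ = 0.429 × 77340 = 33200.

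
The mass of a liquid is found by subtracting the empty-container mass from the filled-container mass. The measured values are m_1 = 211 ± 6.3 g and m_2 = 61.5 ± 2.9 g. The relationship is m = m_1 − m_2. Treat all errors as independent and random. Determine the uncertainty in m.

6.94 g

For a sum/difference, combine absolute errors in quadrature:
  (δm_1)² = 39.7;  (δm_2)² = 8.41
δm = √(48.1) = 6.94 g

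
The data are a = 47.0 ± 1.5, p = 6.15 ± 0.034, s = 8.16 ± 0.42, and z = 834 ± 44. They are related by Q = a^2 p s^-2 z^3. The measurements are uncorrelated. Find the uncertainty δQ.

2.36e+10

For a monomial Q ∝ a^2, p, s^-2, z^3, fractional errors add in quadrature:
  (2·δa/a)² = (2×0.0319)² = 0.00407;  (1·δp/p)² = (1×0.00553)² = 3.06e-05;  (-2·δs/s)² = (-2×0.0515)² = 0.0106;  (3·δz/z)² = (3×0.0528)² = 0.0251
δQ/Q = √(0.0398) = 0.199
Q = 1.18e+11, so δQ = 0.199 × 1.18e+11 = 2.36e+10.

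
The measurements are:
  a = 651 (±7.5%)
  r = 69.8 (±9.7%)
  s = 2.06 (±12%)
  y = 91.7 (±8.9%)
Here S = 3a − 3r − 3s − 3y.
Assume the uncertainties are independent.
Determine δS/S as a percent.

10.3%

Each term contributes (cᵢ δxᵢ)² to (δS)²:
  (3·δa)² = 21500;  (3·δr)² = 413;  (3·δs)² = 0.550;  (3·δy)² = 599
δS = √(22500) = 150
S = 1460, so δS/S = 150/1460 = 0.103.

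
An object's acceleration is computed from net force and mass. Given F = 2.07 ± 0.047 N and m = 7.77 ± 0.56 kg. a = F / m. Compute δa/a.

Relative error in a monomial: (δa/a)² = Σ (nᵢ · δxᵢ/xᵢ)².
  (1·δF/F)² = (1×0.0227)² = 0.000516;  (-1·δm/m)² = (-1×0.0721)² = 0.00519
δa/a = √(0.00571) = 0.0756

0.0756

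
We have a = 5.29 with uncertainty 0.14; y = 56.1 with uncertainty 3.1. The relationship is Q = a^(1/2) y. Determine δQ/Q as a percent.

Since Q is a product/quotient, work with relative uncertainties:
  (½·δa/a)² = (0.5×0.0265)² = 0.000175;  (1·δy/y)² = (1×0.0553)² = 0.00305
δQ/Q = √(0.00323) = 0.0568

5.68%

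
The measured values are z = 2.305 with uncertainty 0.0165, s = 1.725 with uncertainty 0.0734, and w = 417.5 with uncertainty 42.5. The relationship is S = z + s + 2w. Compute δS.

S is a linear combination, so absolute uncertainties add in quadrature:
  (δz)² = 0.000272;  (δs)² = 0.00539;  (2·δw)² = 7220
δS = √(7230) = 85.0

85.0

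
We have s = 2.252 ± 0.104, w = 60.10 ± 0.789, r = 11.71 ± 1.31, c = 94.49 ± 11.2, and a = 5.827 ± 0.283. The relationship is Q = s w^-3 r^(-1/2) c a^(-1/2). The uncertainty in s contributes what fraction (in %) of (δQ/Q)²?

(δQ/Q)² = (1·δs/s)² + (-3·δw/w)² + (−½·δr/r)² + (1·δc/c)² + (−½·δa/a)²
  s term: (1×0.0462)² = 0.00213
  w term: (-3×0.0131)² = 0.00155
  r term: (-0.5×0.112)² = 0.00313
  c term: (1×0.119)² = 0.0140
  a term: (-0.5×0.0486)² = 0.000590
Total = 0.0215. Share from s = 0.00213/0.0215 = 0.0994.

9.94%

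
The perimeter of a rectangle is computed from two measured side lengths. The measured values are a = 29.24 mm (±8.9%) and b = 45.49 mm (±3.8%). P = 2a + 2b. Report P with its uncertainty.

149.5 ± 6.25 mm

Sums and differences: (δP)² = Σ (cᵢ δxᵢ)².
  (2·δa)² = 27.1;  (2·δb)² = 12.0
δP = √(39.0) = 6.25 mm
P = 149.5 mm.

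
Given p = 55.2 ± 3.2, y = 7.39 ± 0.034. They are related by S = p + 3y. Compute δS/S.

Sums and differences: (δS)² = Σ (cᵢ δxᵢ)².
  (δp)² = 10.2;  (3·δy)² = 0.0104
δS = √(10.3) = 3.20
S = 77.4, so δS/S = 3.20/77.4 = 0.0414.

0.0414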